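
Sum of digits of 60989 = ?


6 + 0 + 9 + 8 + 9 = 32


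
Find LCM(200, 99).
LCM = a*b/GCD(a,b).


GCD(200, 99) = 1
LCM = 200*99/1 = 19800/1 = 19800

LCM = 19800


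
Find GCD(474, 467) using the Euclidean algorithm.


474 = 1 * 467 + 7
467 = 66 * 7 + 5
7 = 1 * 5 + 2
5 = 2 * 2 + 1
2 = 2 * 1 + 0
GCD = 1


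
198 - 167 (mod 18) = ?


198 - 167 = 31
31 mod 18 = 13


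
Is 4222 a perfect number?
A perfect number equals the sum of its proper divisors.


Proper divisors of 4222: 1, 2, 2111
Sum = 1 + 2 + 2111 = 2114

No, 4222 is not perfect (2114 ≠ 4222)


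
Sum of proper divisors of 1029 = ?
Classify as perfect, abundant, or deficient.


Proper divisors: 1, 3, 7, 21, 49, 147, 343
Sum = 1 + 3 + 7 + 21 + 49 + 147 + 343 = 571
571 < 1029 → deficient

s(1029) = 571 (deficient)


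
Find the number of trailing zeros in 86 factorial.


floor(86/5) = 17
floor(86/25) = 3
Total = 20

20 trailing zeros


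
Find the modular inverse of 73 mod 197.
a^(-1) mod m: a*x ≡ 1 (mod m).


Use the extended Euclidean algorithm on (197, 73); each row r = 197*s + 73*t:
r=197, s=1, t=0
r=73, s=0, t=1
q=2: r=51, s=1, t=-2   [197*(1) + 73*(-2) = 51]
q=1: r=22, s=-1, t=3   [197*(-1) + 73*(3) = 22]
q=2: r=7, s=3, t=-8   [197*(3) + 73*(-8) = 7]
q=3: r=1, s=-10, t=27   [197*(-10) + 73*(27) = 1]
q=7: r=0, s=73, t=-197   [197*(73) + 73*(-197) = 0]
GCD = 1 with t = 27, so 73*(27) ≡ 1 (mod 197)
Inverse = 27 mod 197 = 27
Check: 73 * 27 = 1971 ≡ 1 (mod 197)

73^(-1) ≡ 27 (mod 197)


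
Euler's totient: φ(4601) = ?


4601 = 43 × 107
Prime factors: 43, 107
φ(4601) = 4601 × (1-1/43) × (1-1/107)
= 4601 × 42/43 × 106/107 = 4452

φ(4601) = 4452


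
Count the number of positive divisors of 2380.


2380 = 2^2 × 5^1 × 7^1 × 17^1
d(2380) = (2+1) × (1+1) × (1+1) × (1+1) = 24

24 divisors


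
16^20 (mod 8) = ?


16^1 mod 8 = 0
16^2 mod 8 = 0
16^3 mod 8 = 0
16^4 mod 8 = 0
16^5 mod 8 = 0
16^6 mod 8 = 0
16^7 mod 8 = 0
16^8 mod 8 = 0
16^9 mod 8 = 0
16^10 mod 8 = 0
16^11 mod 8 = 0
16^12 mod 8 = 0
16^13 mod 8 = 0
16^14 mod 8 = 0
16^15 mod 8 = 0
16^16 mod 8 = 0
16^17 mod 8 = 0
16^18 mod 8 = 0
16^19 mod 8 = 0
16^20 mod 8 = 0


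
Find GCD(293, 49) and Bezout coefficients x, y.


Tabular extended Euclidean (each row: r = 293*s + 49*t):
r=293, s=1, t=0
r=49, s=0, t=1
q=5: r=48, s=1, t=-5   [293*(1) + 49*(-5) = 48]
q=1: r=1, s=-1, t=6   [293*(-1) + 49*(6) = 1]
q=48: r=0, s=49, t=-293   [293*(49) + 49*(-293) = 0]
GCD = 1; from the row with r=1: x=-1, y=6
Check: 293*(-1) + 49*(6) = -293 + 294 = 1

GCD = 1, x = -1, y = 6


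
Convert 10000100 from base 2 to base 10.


10000100 (base 2) = 132 (decimal)
132 (decimal) = 132 (base 10)


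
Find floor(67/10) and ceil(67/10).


67/10 = 6.7000
floor = 6
ceil = 7

floor = 6, ceil = 7


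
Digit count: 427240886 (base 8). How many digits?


427240886 in base 8 = 3135626666
Number of digits = 10

10 digits (base 8)


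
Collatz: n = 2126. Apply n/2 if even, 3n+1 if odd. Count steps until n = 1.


2126 → 1063 → 3190 → 1595 → 4786 → 2393 → 7180 → 3590 → 1795 → 5386 → 2693 → 8080 → 4040 → 2020 → 1010 → 505 → 1516 → 758 → 379 → 1138 → 569 → 1708 → 854 → 427 → 1282 → 641 → 1924 → 962 → 481 → 1444 → 722 → 361 → 1084 → 542 → 271 → 814 → 407 → 1222 → 611 → 1834 → 917 → 2752 → 1376 → 688 → 344 → 172 → 86 → 43 → 130 → 65 → 196 → 98 → 49 → 148 → 74 → 37 → 112 → 56 → 28 → 14 → 7 → 22 → 11 → 34 → 17 → 52 → 26 → 13 → 40 → 20 → 10 → 5 → 16 → 8 → 4 → 2 → 1
Total steps = 76

76 steps


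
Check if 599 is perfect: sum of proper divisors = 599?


Proper divisors of 599: 1
Sum = 1 = 1

No, 599 is not perfect (1 ≠ 599)


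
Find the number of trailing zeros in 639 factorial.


floor(639/5) = 127
floor(639/25) = 25
floor(639/125) = 5
floor(639/625) = 1
Total = 158

158 trailing zeros


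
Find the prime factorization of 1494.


1494 / 2 = 747
747 / 3 = 249
249 / 3 = 83
83 / 83 = 1
1494 = 2 × 3^2 × 83


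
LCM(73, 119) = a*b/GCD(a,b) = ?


GCD(73, 119) = 1
LCM = 73*119/1 = 8687/1 = 8687

LCM = 8687


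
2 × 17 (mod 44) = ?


2 × 17 = 34
34 mod 44 = 34


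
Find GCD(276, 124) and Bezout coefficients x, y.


Tabular extended Euclidean (each row: r = 276*s + 124*t):
r=276, s=1, t=0
r=124, s=0, t=1
q=2: r=28, s=1, t=-2   [276*(1) + 124*(-2) = 28]
q=4: r=12, s=-4, t=9   [276*(-4) + 124*(9) = 12]
q=2: r=4, s=9, t=-20   [276*(9) + 124*(-20) = 4]
q=3: r=0, s=-31, t=69   [276*(-31) + 124*(69) = 0]
GCD = 4; from the row with r=4: x=9, y=-20
Check: 276*(9) + 124*(-20) = 2484 - 2480 = 4

GCD = 4, x = 9, y = -20


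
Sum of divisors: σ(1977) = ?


Divisors of 1977: 1, 3, 659, 1977
Sum = 1 + 3 + 659 + 1977 = 2640

σ(1977) = 2640


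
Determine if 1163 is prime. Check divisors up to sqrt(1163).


Check divisors up to sqrt(1163) = 34.1028
No divisors found.
1163 is prime.

Yes, 1163 is prime


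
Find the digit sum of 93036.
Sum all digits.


9 + 3 + 0 + 3 + 6 = 21


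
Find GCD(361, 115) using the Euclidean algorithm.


361 = 3 * 115 + 16
115 = 7 * 16 + 3
16 = 5 * 3 + 1
3 = 3 * 1 + 0
GCD = 1


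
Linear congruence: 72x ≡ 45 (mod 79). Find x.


GCD(72, 79) = 1, unique solution
a^(-1) mod 79 = 45
x = 45 * 45 mod 79 = 50

x ≡ 50 (mod 79)


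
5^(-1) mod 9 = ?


Use the extended Euclidean algorithm on (9, 5); each row r = 9*s + 5*t:
r=9, s=1, t=0
r=5, s=0, t=1
q=1: r=4, s=1, t=-1   [9*(1) + 5*(-1) = 4]
q=1: r=1, s=-1, t=2   [9*(-1) + 5*(2) = 1]
q=4: r=0, s=5, t=-9   [9*(5) + 5*(-9) = 0]
GCD = 1 with t = 2, so 5*(2) ≡ 1 (mod 9)
Inverse = 2 mod 9 = 2
Check: 5 * 2 = 10 ≡ 1 (mod 9)

5^(-1) ≡ 2 (mod 9)


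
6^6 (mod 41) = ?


6^1 mod 41 = 6
6^2 mod 41 = 36
6^3 mod 41 = 11
6^4 mod 41 = 25
6^5 mod 41 = 27
6^6 mod 41 = 39


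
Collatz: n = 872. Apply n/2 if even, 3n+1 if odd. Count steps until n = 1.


872 → 436 → 218 → 109 → 328 → 164 → 82 → 41 → 124 → 62 → 31 → 94 → 47 → 142 → 71 → 214 → 107 → 322 → 161 → 484 → 242 → 121 → 364 → 182 → 91 → 274 → 137 → 412 → 206 → 103 → 310 → 155 → 466 → 233 → 700 → 350 → 175 → 526 → 263 → 790 → 395 → 1186 → 593 → 1780 → 890 → 445 → 1336 → 668 → 334 → 167 → 502 → 251 → 754 → 377 → 1132 → 566 → 283 → 850 → 425 → 1276 → 638 → 319 → 958 → 479 → 1438 → 719 → 2158 → 1079 → 3238 → 1619 → 4858 → 2429 → 7288 → 3644 → 1822 → 911 → 2734 → 1367 → 4102 → 2051 → 6154 → 3077 → 9232 → 4616 → 2308 → 1154 → 577 → 1732 → 866 → 433 → 1300 → 650 → 325 → 976 → 488 → 244 → 122 → 61 → 184 → 92 → 46 → 23 → 70 → 35 → 106 → 53 → 160 → 80 → 40 → 20 → 10 → 5 → 16 → 8 → 4 → 2 → 1
Total steps = 116

116 steps


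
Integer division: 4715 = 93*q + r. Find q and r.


4715 = 93 * 50 + 65
Check: 4650 + 65 = 4715

q = 50, r = 65


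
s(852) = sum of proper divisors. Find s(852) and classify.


Proper divisors: 1, 2, 3, 4, 6, 12, 71, 142, 213, 284, 426
Sum = 1 + 2 + 3 + 4 + 6 + 12 + 71 + 142 + 213 + 284 + 426 = 1164
1164 > 852 → abundant

s(852) = 1164 (abundant)


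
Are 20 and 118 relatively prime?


Euclidean algorithm:
118 = 5 * 20 + 18
20 = 1 * 18 + 2
18 = 9 * 2 + 0
GCD(20, 118) = 2

No, not coprime (GCD = 2)


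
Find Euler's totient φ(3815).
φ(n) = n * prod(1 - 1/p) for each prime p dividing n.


3815 = 5 × 7 × 109
Prime factors: 5, 7, 109
φ(3815) = 3815 × (1-1/5) × (1-1/7) × (1-1/109)
= 3815 × 4/5 × 6/7 × 108/109 = 2592

φ(3815) = 2592


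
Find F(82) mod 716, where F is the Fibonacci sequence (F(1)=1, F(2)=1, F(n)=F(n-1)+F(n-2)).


F(k) mod 716 for k=1..82:
1, 1, 2, 3, 5, 8, 13, 21, 34, 55, 89, 144, 233, 377, 610, 271, 165, 436, 601, 321, 206, 527, 17, 544, 561, 389, 234, 623, 141, 48, 189, 237, 426, 663, 373, 320, 693, 297, 274, 571, 129, 700, 113, 97, 210, 307, 517, 108, 625, 17, 642, 659, 585, 528, 397, 209, 606, 99, 705, 88, 77, 165, 242, 407, 649, 340, 273, 613, 170, 67, 237, 304, 541, 129, 670, 83, 37, 120, 157, 277, 434, 711
F(82) mod 716 = 711


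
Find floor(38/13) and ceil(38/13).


38/13 = 2.9231
floor = 2
ceil = 3

floor = 2, ceil = 3


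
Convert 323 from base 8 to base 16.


323 (base 8) = 211 (decimal)
211 (decimal) = D3 (base 16)


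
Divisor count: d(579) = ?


579 = 3^1 × 193^1
d(579) = (1+1) × (1+1) = 4

4 divisors


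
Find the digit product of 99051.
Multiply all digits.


9 × 9 × 0 × 5 × 1 = 0


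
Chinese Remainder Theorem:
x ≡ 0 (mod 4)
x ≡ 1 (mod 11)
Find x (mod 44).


M = 4*11 = 44
M1 = M/4 = 11, M2 = M/11 = 4
M1^(-1) mod 4 = 3, M2^(-1) mod 11 = 3
x = 0*11*3 + 1*4*3 = 12
12 mod 44 = 12
Check: 12 mod 4 = 0 ✓, 12 mod 11 = 1 ✓

x ≡ 12 (mod 44)


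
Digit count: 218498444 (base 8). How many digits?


218498444 in base 8 = 1501402614
Number of digits = 10

10 digits (base 8)


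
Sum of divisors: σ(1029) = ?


Divisors of 1029: 1, 3, 7, 21, 49, 147, 343, 1029
Sum = 1 + 3 + 7 + 21 + 49 + 147 + 343 + 1029 = 1600

σ(1029) = 1600


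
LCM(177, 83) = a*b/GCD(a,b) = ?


GCD(177, 83) = 1
LCM = 177*83/1 = 14691/1 = 14691

LCM = 14691


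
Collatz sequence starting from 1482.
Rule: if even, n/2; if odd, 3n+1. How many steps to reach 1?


1482 → 741 → 2224 → 1112 → 556 → 278 → 139 → 418 → 209 → 628 → 314 → 157 → 472 → 236 → 118 → 59 → 178 → 89 → 268 → 134 → 67 → 202 → 101 → 304 → 152 → 76 → 38 → 19 → 58 → 29 → 88 → 44 → 22 → 11 → 34 → 17 → 52 → 26 → 13 → 40 → 20 → 10 → 5 → 16 → 8 → 4 → 2 → 1
Total steps = 47

47 steps


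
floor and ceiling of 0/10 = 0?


0/10 = 0
floor = 0
ceil = 0

floor = 0, ceil = 0


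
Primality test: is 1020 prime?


1020 / 2 = 510 (exact division)
1020 is NOT prime.

No, 1020 is not prime


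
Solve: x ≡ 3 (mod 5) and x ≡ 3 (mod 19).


M = 5*19 = 95
M1 = M/5 = 19, M2 = M/19 = 5
M1^(-1) mod 5 = 4, M2^(-1) mod 19 = 4
x = 3*19*4 + 3*5*4 = 288
288 mod 95 = 3
Check: 3 mod 5 = 3 ✓, 3 mod 19 = 3 ✓

x ≡ 3 (mod 95)


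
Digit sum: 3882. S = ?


3 + 8 + 8 + 2 = 21


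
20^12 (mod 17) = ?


20^1 mod 17 = 3
20^2 mod 17 = 9
20^3 mod 17 = 10
20^4 mod 17 = 13
20^5 mod 17 = 5
20^6 mod 17 = 15
20^7 mod 17 = 11
20^8 mod 17 = 16
20^9 mod 17 = 14
20^10 mod 17 = 8
20^11 mod 17 = 7
20^12 mod 17 = 4


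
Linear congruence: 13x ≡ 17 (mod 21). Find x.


GCD(13, 21) = 1, unique solution
a^(-1) mod 21 = 13
x = 13 * 17 mod 21 = 11

x ≡ 11 (mod 21)


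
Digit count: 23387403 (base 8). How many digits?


23387403 in base 8 = 131156413
Number of digits = 9

9 digits (base 8)


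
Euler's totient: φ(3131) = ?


3131 = 31 × 101
Prime factors: 31, 101
φ(3131) = 3131 × (1-1/31) × (1-1/101)
= 3131 × 30/31 × 100/101 = 3000

φ(3131) = 3000


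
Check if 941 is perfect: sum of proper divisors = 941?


Proper divisors of 941: 1
Sum = 1 = 1

No, 941 is not perfect (1 ≠ 941)


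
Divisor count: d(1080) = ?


1080 = 2^3 × 3^3 × 5^1
d(1080) = (3+1) × (3+1) × (1+1) = 32

32 divisors


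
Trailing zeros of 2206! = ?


floor(2206/5) = 441
floor(2206/25) = 88
floor(2206/125) = 17
floor(2206/625) = 3
Total = 549

549 trailing zeros


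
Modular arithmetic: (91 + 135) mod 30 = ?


91 + 135 = 226
226 mod 30 = 16


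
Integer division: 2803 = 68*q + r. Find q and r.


2803 = 68 * 41 + 15
Check: 2788 + 15 = 2803

q = 41, r = 15


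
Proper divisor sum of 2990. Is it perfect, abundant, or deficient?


Proper divisors: 1, 2, 5, 10, 13, 23, 26, 46, 65, 115, 130, 230, 299, 598, 1495
Sum = 1 + 2 + 5 + 10 + 13 + 23 + 26 + 46 + 65 + 115 + 130 + 230 + 299 + 598 + 1495 = 3058
3058 > 2990 → abundant

s(2990) = 3058 (abundant)


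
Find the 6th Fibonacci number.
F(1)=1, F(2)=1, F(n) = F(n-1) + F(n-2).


Sequence: 1, 1, 2, 3, 5, 8
F(6) = 8


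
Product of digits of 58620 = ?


5 × 8 × 6 × 2 × 0 = 0


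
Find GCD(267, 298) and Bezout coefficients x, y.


Tabular extended Euclidean (each row: r = 267*s + 298*t):
r=267, s=1, t=0
r=298, s=0, t=1
q=0: r=267, s=1, t=0   [267*(1) + 298*(0) = 267]
q=1: r=31, s=-1, t=1   [267*(-1) + 298*(1) = 31]
q=8: r=19, s=9, t=-8   [267*(9) + 298*(-8) = 19]
q=1: r=12, s=-10, t=9   [267*(-10) + 298*(9) = 12]
q=1: r=7, s=19, t=-17   [267*(19) + 298*(-17) = 7]
q=1: r=5, s=-29, t=26   [267*(-29) + 298*(26) = 5]
q=1: r=2, s=48, t=-43   [267*(48) + 298*(-43) = 2]
q=2: r=1, s=-125, t=112   [267*(-125) + 298*(112) = 1]
q=2: r=0, s=298, t=-267   [267*(298) + 298*(-267) = 0]
GCD = 1; from the row with r=1: x=-125, y=112
Check: 267*(-125) + 298*(112) = -33375 + 33376 = 1

GCD = 1, x = -125, y = 112


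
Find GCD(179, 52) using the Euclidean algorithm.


179 = 3 * 52 + 23
52 = 2 * 23 + 6
23 = 3 * 6 + 5
6 = 1 * 5 + 1
5 = 5 * 1 + 0
GCD = 1


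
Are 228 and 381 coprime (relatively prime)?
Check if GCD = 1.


Euclidean algorithm:
381 = 1 * 228 + 153
228 = 1 * 153 + 75
153 = 2 * 75 + 3
75 = 25 * 3 + 0
GCD(228, 381) = 3

No, not coprime (GCD = 3)


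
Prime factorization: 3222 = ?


3222 / 2 = 1611
1611 / 3 = 537
537 / 3 = 179
179 / 179 = 1
3222 = 2 × 3^2 × 179


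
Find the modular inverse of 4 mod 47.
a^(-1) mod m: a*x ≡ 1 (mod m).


Use the extended Euclidean algorithm on (47, 4); each row r = 47*s + 4*t:
r=47, s=1, t=0
r=4, s=0, t=1
q=11: r=3, s=1, t=-11   [47*(1) + 4*(-11) = 3]
q=1: r=1, s=-1, t=12   [47*(-1) + 4*(12) = 1]
q=3: r=0, s=4, t=-47   [47*(4) + 4*(-47) = 0]
GCD = 1 with t = 12, so 4*(12) ≡ 1 (mod 47)
Inverse = 12 mod 47 = 12
Check: 4 * 12 = 48 ≡ 1 (mod 47)

4^(-1) ≡ 12 (mod 47)


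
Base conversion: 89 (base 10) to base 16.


89 (base 10) = 89 (decimal)
89 (decimal) = 59 (base 16)


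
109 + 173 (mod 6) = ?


109 + 173 = 282
282 mod 6 = 0


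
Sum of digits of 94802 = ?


9 + 4 + 8 + 0 + 2 = 23


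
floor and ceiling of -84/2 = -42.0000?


-84/2 = -42.0000
floor = -42
ceil = -42

floor = -42, ceil = -42


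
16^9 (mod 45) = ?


16^1 mod 45 = 16
16^2 mod 45 = 31
16^3 mod 45 = 1
16^4 mod 45 = 16
16^5 mod 45 = 31
16^6 mod 45 = 1
16^7 mod 45 = 16
16^8 mod 45 = 31
16^9 mod 45 = 1


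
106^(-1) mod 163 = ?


Use the extended Euclidean algorithm on (163, 106); each row r = 163*s + 106*t:
r=163, s=1, t=0
r=106, s=0, t=1
q=1: r=57, s=1, t=-1   [163*(1) + 106*(-1) = 57]
q=1: r=49, s=-1, t=2   [163*(-1) + 106*(2) = 49]
q=1: r=8, s=2, t=-3   [163*(2) + 106*(-3) = 8]
q=6: r=1, s=-13, t=20   [163*(-13) + 106*(20) = 1]
q=8: r=0, s=106, t=-163   [163*(106) + 106*(-163) = 0]
GCD = 1 with t = 20, so 106*(20) ≡ 1 (mod 163)
Inverse = 20 mod 163 = 20
Check: 106 * 20 = 2120 ≡ 1 (mod 163)

106^(-1) ≡ 20 (mod 163)


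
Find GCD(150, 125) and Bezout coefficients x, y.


Tabular extended Euclidean (each row: r = 150*s + 125*t):
r=150, s=1, t=0
r=125, s=0, t=1
q=1: r=25, s=1, t=-1   [150*(1) + 125*(-1) = 25]
q=5: r=0, s=-5, t=6   [150*(-5) + 125*(6) = 0]
GCD = 25; from the row with r=25: x=1, y=-1
Check: 150*(1) + 125*(-1) = 150 - 125 = 25

GCD = 25, x = 1, y = -1


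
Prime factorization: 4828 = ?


4828 / 2 = 2414
2414 / 2 = 1207
1207 / 17 = 71
71 / 71 = 1
4828 = 2^2 × 17 × 71


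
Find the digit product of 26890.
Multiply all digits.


2 × 6 × 8 × 9 × 0 = 0


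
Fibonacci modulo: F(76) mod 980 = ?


F(k) mod 980 for k=1..76:
1, 1, 2, 3, 5, 8, 13, 21, 34, 55, 89, 144, 233, 377, 610, 7, 617, 624, 261, 885, 166, 71, 237, 308, 545, 853, 418, 291, 709, 20, 729, 749, 498, 267, 765, 52, 817, 869, 706, 595, 321, 916, 257, 193, 450, 643, 113, 756, 869, 645, 534, 199, 733, 932, 685, 637, 342, 979, 341, 340, 681, 41, 722, 763, 505, 288, 793, 101, 894, 15, 909, 924, 853, 797, 670, 487
F(76) mod 980 = 487


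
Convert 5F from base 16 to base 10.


5F (base 16) = 95 (decimal)
95 (decimal) = 95 (base 10)


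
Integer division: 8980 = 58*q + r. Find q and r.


8980 = 58 * 154 + 48
Check: 8932 + 48 = 8980

q = 154, r = 48


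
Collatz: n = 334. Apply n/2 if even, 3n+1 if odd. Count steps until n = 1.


334 → 167 → 502 → 251 → 754 → 377 → 1132 → 566 → 283 → 850 → 425 → 1276 → 638 → 319 → 958 → 479 → 1438 → 719 → 2158 → 1079 → 3238 → 1619 → 4858 → 2429 → 7288 → 3644 → 1822 → 911 → 2734 → 1367 → 4102 → 2051 → 6154 → 3077 → 9232 → 4616 → 2308 → 1154 → 577 → 1732 → 866 → 433 → 1300 → 650 → 325 → 976 → 488 → 244 → 122 → 61 → 184 → 92 → 46 → 23 → 70 → 35 → 106 → 53 → 160 → 80 → 40 → 20 → 10 → 5 → 16 → 8 → 4 → 2 → 1
Total steps = 68

68 steps


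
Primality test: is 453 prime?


453 / 3 = 151 (exact division)
453 is NOT prime.

No, 453 is not prime


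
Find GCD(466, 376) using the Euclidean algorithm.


466 = 1 * 376 + 90
376 = 4 * 90 + 16
90 = 5 * 16 + 10
16 = 1 * 10 + 6
10 = 1 * 6 + 4
6 = 1 * 4 + 2
4 = 2 * 2 + 0
GCD = 2


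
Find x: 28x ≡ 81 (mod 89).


GCD(28, 89) = 1, unique solution
a^(-1) mod 89 = 35
x = 35 * 81 mod 89 = 76

x ≡ 76 (mod 89)


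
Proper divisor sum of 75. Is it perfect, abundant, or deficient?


Proper divisors: 1, 3, 5, 15, 25
Sum = 1 + 3 + 5 + 15 + 25 = 49
49 < 75 → deficient

s(75) = 49 (deficient)


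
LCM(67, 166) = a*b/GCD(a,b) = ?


GCD(67, 166) = 1
LCM = 67*166/1 = 11122/1 = 11122

LCM = 11122


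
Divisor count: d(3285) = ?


3285 = 3^2 × 5^1 × 73^1
d(3285) = (2+1) × (1+1) × (1+1) = 12

12 divisors


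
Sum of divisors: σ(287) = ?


Divisors of 287: 1, 7, 41, 287
Sum = 1 + 7 + 41 + 287 = 336

σ(287) = 336


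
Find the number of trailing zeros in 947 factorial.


floor(947/5) = 189
floor(947/25) = 37
floor(947/125) = 7
floor(947/625) = 1
Total = 234

234 trailing zeros


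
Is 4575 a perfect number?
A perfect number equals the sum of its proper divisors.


Proper divisors of 4575: 1, 3, 5, 15, 25, 61, 75, 183, 305, 915, 1525
Sum = 1 + 3 + 5 + 15 + 25 + 61 + 75 + 183 + 305 + 915 + 1525 = 3113

No, 4575 is not perfect (3113 ≠ 4575)


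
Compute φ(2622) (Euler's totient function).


2622 = 2 × 3 × 19 × 23
Prime factors: 2, 3, 19, 23
φ(2622) = 2622 × (1-1/2) × (1-1/3) × (1-1/19) × (1-1/23)
= 2622 × 1/2 × 2/3 × 18/19 × 22/23 = 792

φ(2622) = 792


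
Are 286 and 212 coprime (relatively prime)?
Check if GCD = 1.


Euclidean algorithm:
286 = 1 * 212 + 74
212 = 2 * 74 + 64
74 = 1 * 64 + 10
64 = 6 * 10 + 4
10 = 2 * 4 + 2
4 = 2 * 2 + 0
GCD(286, 212) = 2

No, not coprime (GCD = 2)


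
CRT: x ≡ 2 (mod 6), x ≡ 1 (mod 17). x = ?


M = 6*17 = 102
M1 = M/6 = 17, M2 = M/17 = 6
M1^(-1) mod 6 = 5, M2^(-1) mod 17 = 3
x = 2*17*5 + 1*6*3 = 188
188 mod 102 = 86
Check: 86 mod 6 = 2 ✓, 86 mod 17 = 1 ✓

x ≡ 86 (mod 102)


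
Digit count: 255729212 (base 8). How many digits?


255729212 in base 8 = 1717417074
Number of digits = 10

10 digits (base 8)


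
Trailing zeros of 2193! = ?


floor(2193/5) = 438
floor(2193/25) = 87
floor(2193/125) = 17
floor(2193/625) = 3
Total = 545

545 trailing zeros


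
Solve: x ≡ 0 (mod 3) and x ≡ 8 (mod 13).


M = 3*13 = 39
M1 = M/3 = 13, M2 = M/13 = 3
M1^(-1) mod 3 = 1, M2^(-1) mod 13 = 9
x = 0*13*1 + 8*3*9 = 216
216 mod 39 = 21
Check: 21 mod 3 = 0 ✓, 21 mod 13 = 8 ✓

x ≡ 21 (mod 39)


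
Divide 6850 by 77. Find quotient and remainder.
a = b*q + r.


6850 = 77 * 88 + 74
Check: 6776 + 74 = 6850

q = 88, r = 74


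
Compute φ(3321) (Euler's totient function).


3321 = 3^4 × 41
Prime factors: 3, 41
φ(3321) = 3321 × (1-1/3) × (1-1/41)
= 3321 × 2/3 × 40/41 = 2160

φ(3321) = 2160


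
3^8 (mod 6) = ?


3^1 mod 6 = 3
3^2 mod 6 = 3
3^3 mod 6 = 3
3^4 mod 6 = 3
3^5 mod 6 = 3
3^6 mod 6 = 3
3^7 mod 6 = 3
3^8 mod 6 = 3


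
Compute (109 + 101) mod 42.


109 + 101 = 210
210 mod 42 = 0


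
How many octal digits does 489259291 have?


489259291 in base 8 = 3512300433
Number of digits = 10

10 digits (base 8)


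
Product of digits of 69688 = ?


6 × 9 × 6 × 8 × 8 = 20736


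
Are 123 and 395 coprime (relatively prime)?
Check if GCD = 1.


Euclidean algorithm:
395 = 3 * 123 + 26
123 = 4 * 26 + 19
26 = 1 * 19 + 7
19 = 2 * 7 + 5
7 = 1 * 5 + 2
5 = 2 * 2 + 1
2 = 2 * 1 + 0
GCD(123, 395) = 1

Yes, coprime (GCD = 1)


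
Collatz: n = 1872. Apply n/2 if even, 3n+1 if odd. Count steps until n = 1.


1872 → 936 → 468 → 234 → 117 → 352 → 176 → 88 → 44 → 22 → 11 → 34 → 17 → 52 → 26 → 13 → 40 → 20 → 10 → 5 → 16 → 8 → 4 → 2 → 1
Total steps = 24

24 steps


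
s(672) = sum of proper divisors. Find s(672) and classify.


Proper divisors: 1, 2, 3, 4, 6, 7, 8, 12, 14, 16, 21, 24, 28, 32, 42, 48, 56, 84, 96, 112, 168, 224, 336
Sum = 1 + 2 + 3 + 4 + 6 + 7 + 8 + 12 + 14 + 16 + 21 + 24 + 28 + 32 + 42 + 48 + 56 + 84 + 96 + 112 + 168 + 224 + 336 = 1344
1344 > 672 → abundant

s(672) = 1344 (abundant)


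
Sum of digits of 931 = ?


9 + 3 + 1 = 13


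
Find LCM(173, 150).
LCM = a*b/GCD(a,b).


GCD(173, 150) = 1
LCM = 173*150/1 = 25950/1 = 25950

LCM = 25950


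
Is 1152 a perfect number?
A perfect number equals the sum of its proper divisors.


Proper divisors of 1152: 1, 2, 3, 4, 6, 8, 9, 12, 16, 18, 24, 32, 36, 48, 64, 72, 96, 128, 144, 192, 288, 384, 576
Sum = 1 + 2 + 3 + 4 + 6 + 8 + 9 + 12 + 16 + 18 + 24 + 32 + 36 + 48 + 64 + 72 + 96 + 128 + 144 + 192 + 288 + 384 + 576 = 2163

No, 1152 is not perfect (2163 ≠ 1152)


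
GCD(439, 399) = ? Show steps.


439 = 1 * 399 + 40
399 = 9 * 40 + 39
40 = 1 * 39 + 1
39 = 39 * 1 + 0
GCD = 1


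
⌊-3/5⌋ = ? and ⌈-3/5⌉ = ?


-3/5 = -0.6000
floor = -1
ceil = 0

floor = -1, ceil = 0


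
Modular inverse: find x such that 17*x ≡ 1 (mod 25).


Use the extended Euclidean algorithm on (25, 17); each row r = 25*s + 17*t:
r=25, s=1, t=0
r=17, s=0, t=1
q=1: r=8, s=1, t=-1   [25*(1) + 17*(-1) = 8]
q=2: r=1, s=-2, t=3   [25*(-2) + 17*(3) = 1]
q=8: r=0, s=17, t=-25   [25*(17) + 17*(-25) = 0]
GCD = 1 with t = 3, so 17*(3) ≡ 1 (mod 25)
Inverse = 3 mod 25 = 3
Check: 17 * 3 = 51 ≡ 1 (mod 25)

17^(-1) ≡ 3 (mod 25)


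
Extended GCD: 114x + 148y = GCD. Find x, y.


Tabular extended Euclidean (each row: r = 114*s + 148*t):
r=114, s=1, t=0
r=148, s=0, t=1
q=0: r=114, s=1, t=0   [114*(1) + 148*(0) = 114]
q=1: r=34, s=-1, t=1   [114*(-1) + 148*(1) = 34]
q=3: r=12, s=4, t=-3   [114*(4) + 148*(-3) = 12]
q=2: r=10, s=-9, t=7   [114*(-9) + 148*(7) = 10]
q=1: r=2, s=13, t=-10   [114*(13) + 148*(-10) = 2]
q=5: r=0, s=-74, t=57   [114*(-74) + 148*(57) = 0]
GCD = 2; from the row with r=2: x=13, y=-10
Check: 114*(13) + 148*(-10) = 1482 - 1480 = 2

GCD = 2, x = 13, y = -10


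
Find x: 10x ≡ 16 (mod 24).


GCD(10, 24) = 2 divides 16
Divide: 5x ≡ 8 (mod 12)
x ≡ 4 (mod 12)


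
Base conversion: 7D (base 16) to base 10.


7D (base 16) = 125 (decimal)
125 (decimal) = 125 (base 10)


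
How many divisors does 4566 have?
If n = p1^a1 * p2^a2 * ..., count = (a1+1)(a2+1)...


4566 = 2^1 × 3^1 × 761^1
d(4566) = (1+1) × (1+1) × (1+1) = 8

8 divisors


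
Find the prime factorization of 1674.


1674 / 2 = 837
837 / 3 = 279
279 / 3 = 93
93 / 3 = 31
31 / 31 = 1
1674 = 2 × 3^3 × 31


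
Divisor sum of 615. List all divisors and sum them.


Divisors of 615: 1, 3, 5, 15, 41, 123, 205, 615
Sum = 1 + 3 + 5 + 15 + 41 + 123 + 205 + 615 = 1008

σ(615) = 1008


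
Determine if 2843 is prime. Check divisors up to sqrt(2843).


Check divisors up to sqrt(2843) = 53.3198
No divisors found.
2843 is prime.

Yes, 2843 is prime


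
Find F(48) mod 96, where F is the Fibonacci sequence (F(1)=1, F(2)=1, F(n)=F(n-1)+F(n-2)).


F(k) mod 96 for k=1..48:
1, 1, 2, 3, 5, 8, 13, 21, 34, 55, 89, 48, 41, 89, 34, 27, 61, 88, 53, 45, 2, 47, 49, 0, 49, 49, 2, 51, 53, 8, 61, 69, 34, 7, 41, 48, 89, 41, 34, 75, 13, 88, 5, 93, 2, 95, 1, 0
F(48) mod 96 = 0


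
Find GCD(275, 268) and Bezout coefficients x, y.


Tabular extended Euclidean (each row: r = 275*s + 268*t):
r=275, s=1, t=0
r=268, s=0, t=1
q=1: r=7, s=1, t=-1   [275*(1) + 268*(-1) = 7]
q=38: r=2, s=-38, t=39   [275*(-38) + 268*(39) = 2]
q=3: r=1, s=115, t=-118   [275*(115) + 268*(-118) = 1]
q=2: r=0, s=-268, t=275   [275*(-268) + 268*(275) = 0]
GCD = 1; from the row with r=1: x=115, y=-118
Check: 275*(115) + 268*(-118) = 31625 - 31624 = 1

GCD = 1, x = 115, y = -118


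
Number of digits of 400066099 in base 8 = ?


400066099 in base 8 = 2766103063
Number of digits = 10

10 digits (base 8)


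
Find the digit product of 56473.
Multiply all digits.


5 × 6 × 4 × 7 × 3 = 2520


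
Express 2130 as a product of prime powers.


2130 / 2 = 1065
1065 / 3 = 355
355 / 5 = 71
71 / 71 = 1
2130 = 2 × 3 × 5 × 71


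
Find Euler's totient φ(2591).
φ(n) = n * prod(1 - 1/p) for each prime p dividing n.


2591 = 2591
Prime factors: 2591
φ(2591) = 2591 × (1-1/2591)
= 2591 × 2590/2591 = 2590

φ(2591) = 2590


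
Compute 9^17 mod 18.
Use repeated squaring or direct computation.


9^1 mod 18 = 9
9^2 mod 18 = 9
9^3 mod 18 = 9
9^4 mod 18 = 9
9^5 mod 18 = 9
9^6 mod 18 = 9
9^7 mod 18 = 9
9^8 mod 18 = 9
9^9 mod 18 = 9
9^10 mod 18 = 9
9^11 mod 18 = 9
9^12 mod 18 = 9
9^13 mod 18 = 9
9^14 mod 18 = 9
9^15 mod 18 = 9
9^16 mod 18 = 9
9^17 mod 18 = 9


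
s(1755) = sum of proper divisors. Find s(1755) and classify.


Proper divisors: 1, 3, 5, 9, 13, 15, 27, 39, 45, 65, 117, 135, 195, 351, 585
Sum = 1 + 3 + 5 + 9 + 13 + 15 + 27 + 39 + 45 + 65 + 117 + 135 + 195 + 351 + 585 = 1605
1605 < 1755 → deficient

s(1755) = 1605 (deficient)


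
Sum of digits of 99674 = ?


9 + 9 + 6 + 7 + 4 = 35


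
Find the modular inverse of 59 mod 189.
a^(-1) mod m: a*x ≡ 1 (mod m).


Use the extended Euclidean algorithm on (189, 59); each row r = 189*s + 59*t:
r=189, s=1, t=0
r=59, s=0, t=1
q=3: r=12, s=1, t=-3   [189*(1) + 59*(-3) = 12]
q=4: r=11, s=-4, t=13   [189*(-4) + 59*(13) = 11]
q=1: r=1, s=5, t=-16   [189*(5) + 59*(-16) = 1]
q=11: r=0, s=-59, t=189   [189*(-59) + 59*(189) = 0]
GCD = 1 with t = -16, so 59*(-16) ≡ 1 (mod 189)
Inverse = -16 mod 189 = 173
Check: 59 * 173 = 10207 ≡ 1 (mod 189)

59^(-1) ≡ 173 (mod 189)


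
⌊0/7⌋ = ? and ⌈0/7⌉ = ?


0/7 = 0
floor = 0
ceil = 0

floor = 0, ceil = 0


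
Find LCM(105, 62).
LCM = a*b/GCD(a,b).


GCD(105, 62) = 1
LCM = 105*62/1 = 6510/1 = 6510

LCM = 6510


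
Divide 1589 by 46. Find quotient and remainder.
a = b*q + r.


1589 = 46 * 34 + 25
Check: 1564 + 25 = 1589

q = 34, r = 25


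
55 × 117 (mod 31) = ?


55 × 117 = 6435
6435 mod 31 = 18


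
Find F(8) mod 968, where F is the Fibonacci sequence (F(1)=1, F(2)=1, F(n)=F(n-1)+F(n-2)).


F(k) mod 968 for k=1..8:
1, 1, 2, 3, 5, 8, 13, 21
F(8) mod 968 = 21


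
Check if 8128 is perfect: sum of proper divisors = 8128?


Proper divisors of 8128: 1, 2, 4, 8, 16, 32, 64, 127, 254, 508, 1016, 2032, 4064
Sum = 1 + 2 + 4 + 8 + 16 + 32 + 64 + 127 + 254 + 508 + 1016 + 2032 + 4064 = 8128

Yes, 8128 is perfect (8128 = 8128)


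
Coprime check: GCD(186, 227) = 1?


Euclidean algorithm:
227 = 1 * 186 + 41
186 = 4 * 41 + 22
41 = 1 * 22 + 19
22 = 1 * 19 + 3
19 = 6 * 3 + 1
3 = 3 * 1 + 0
GCD(186, 227) = 1

Yes, coprime (GCD = 1)


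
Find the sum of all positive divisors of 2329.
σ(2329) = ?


Divisors of 2329: 1, 17, 137, 2329
Sum = 1 + 17 + 137 + 2329 = 2484

σ(2329) = 2484


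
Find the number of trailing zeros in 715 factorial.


floor(715/5) = 143
floor(715/25) = 28
floor(715/125) = 5
floor(715/625) = 1
Total = 177

177 trailing zeros


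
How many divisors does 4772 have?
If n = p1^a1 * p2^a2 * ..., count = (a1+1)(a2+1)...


4772 = 2^2 × 1193^1
d(4772) = (2+1) × (1+1) = 6

6 divisors


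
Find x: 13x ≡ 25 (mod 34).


GCD(13, 34) = 1, unique solution
a^(-1) mod 34 = 21
x = 21 * 25 mod 34 = 15

x ≡ 15 (mod 34)


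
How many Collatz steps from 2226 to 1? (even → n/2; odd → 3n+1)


2226 → 1113 → 3340 → 1670 → 835 → 2506 → 1253 → 3760 → 1880 → 940 → 470 → 235 → 706 → 353 → 1060 → 530 → 265 → 796 → 398 → 199 → 598 → 299 → 898 → 449 → 1348 → 674 → 337 → 1012 → 506 → 253 → 760 → 380 → 190 → 95 → 286 → 143 → 430 → 215 → 646 → 323 → 970 → 485 → 1456 → 728 → 364 → 182 → 91 → 274 → 137 → 412 → 206 → 103 → 310 → 155 → 466 → 233 → 700 → 350 → 175 → 526 → 263 → 790 → 395 → 1186 → 593 → 1780 → 890 → 445 → 1336 → 668 → 334 → 167 → 502 → 251 → 754 → 377 → 1132 → 566 → 283 → 850 → 425 → 1276 → 638 → 319 → 958 → 479 → 1438 → 719 → 2158 → 1079 → 3238 → 1619 → 4858 → 2429 → 7288 → 3644 → 1822 → 911 → 2734 → 1367 → 4102 → 2051 → 6154 → 3077 → 9232 → 4616 → 2308 → 1154 → 577 → 1732 → 866 → 433 → 1300 → 650 → 325 → 976 → 488 → 244 → 122 → 61 → 184 → 92 → 46 → 23 → 70 → 35 → 106 → 53 → 160 → 80 → 40 → 20 → 10 → 5 → 16 → 8 → 4 → 2 → 1
Total steps = 138

138 steps


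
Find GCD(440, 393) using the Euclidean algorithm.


440 = 1 * 393 + 47
393 = 8 * 47 + 17
47 = 2 * 17 + 13
17 = 1 * 13 + 4
13 = 3 * 4 + 1
4 = 4 * 1 + 0
GCD = 1


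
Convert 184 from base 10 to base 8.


184 (base 10) = 184 (decimal)
184 (decimal) = 270 (base 8)


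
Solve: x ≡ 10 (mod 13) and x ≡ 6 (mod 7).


M = 13*7 = 91
M1 = M/13 = 7, M2 = M/7 = 13
M1^(-1) mod 13 = 2, M2^(-1) mod 7 = 6
x = 10*7*2 + 6*13*6 = 608
608 mod 91 = 62
Check: 62 mod 13 = 10 ✓, 62 mod 7 = 6 ✓

x ≡ 62 (mod 91)


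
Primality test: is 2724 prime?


2724 / 2 = 1362 (exact division)
2724 is NOT prime.

No, 2724 is not prime


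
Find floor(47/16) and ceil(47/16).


47/16 = 2.9375
floor = 2
ceil = 3

floor = 2, ceil = 3


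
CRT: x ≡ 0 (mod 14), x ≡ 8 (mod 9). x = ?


M = 14*9 = 126
M1 = M/14 = 9, M2 = M/9 = 14
M1^(-1) mod 14 = 11, M2^(-1) mod 9 = 2
x = 0*9*11 + 8*14*2 = 224
224 mod 126 = 98
Check: 98 mod 14 = 0 ✓, 98 mod 9 = 8 ✓

x ≡ 98 (mod 126)


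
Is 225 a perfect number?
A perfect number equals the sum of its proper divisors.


Proper divisors of 225: 1, 3, 5, 9, 15, 25, 45, 75
Sum = 1 + 3 + 5 + 9 + 15 + 25 + 45 + 75 = 178

No, 225 is not perfect (178 ≠ 225)


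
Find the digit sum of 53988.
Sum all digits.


5 + 3 + 9 + 8 + 8 = 33


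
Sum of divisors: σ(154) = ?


Divisors of 154: 1, 2, 7, 11, 14, 22, 77, 154
Sum = 1 + 2 + 7 + 11 + 14 + 22 + 77 + 154 = 288

σ(154) = 288


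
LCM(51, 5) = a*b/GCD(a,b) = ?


GCD(51, 5) = 1
LCM = 51*5/1 = 255/1 = 255

LCM = 255


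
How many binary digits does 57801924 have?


57801924 in base 2 = 11011100011111110011000100
Number of digits = 26

26 digits (base 2)


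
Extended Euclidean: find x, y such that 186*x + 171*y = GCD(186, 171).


Tabular extended Euclidean (each row: r = 186*s + 171*t):
r=186, s=1, t=0
r=171, s=0, t=1
q=1: r=15, s=1, t=-1   [186*(1) + 171*(-1) = 15]
q=11: r=6, s=-11, t=12   [186*(-11) + 171*(12) = 6]
q=2: r=3, s=23, t=-25   [186*(23) + 171*(-25) = 3]
q=2: r=0, s=-57, t=62   [186*(-57) + 171*(62) = 0]
GCD = 3; from the row with r=3: x=23, y=-25
Check: 186*(23) + 171*(-25) = 4278 - 4275 = 3

GCD = 3, x = 23, y = -25


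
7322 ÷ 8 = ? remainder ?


7322 = 8 * 915 + 2
Check: 7320 + 2 = 7322

q = 915, r = 2


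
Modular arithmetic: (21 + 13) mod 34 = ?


21 + 13 = 34
34 mod 34 = 0


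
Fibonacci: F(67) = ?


Sequence: 1, 1, 2, 3, 5, 8, 13, 21, 34, 55, 89, 144, 233, 377, 610, 987, 1597, 2584, 4181, 6765, 10946, 17711, 28657, 46368, 75025, 121393, 196418, 317811, 514229, 832040, 1346269, 2178309, 3524578, 5702887, 9227465, 14930352, 24157817, 39088169, 63245986, 102334155, 165580141, 267914296, 433494437, 701408733, 1134903170, 1836311903, 2971215073, 4807526976, 7778742049, 12586269025, 20365011074, 32951280099, 53316291173, 86267571272, 139583862445, 225851433717, 365435296162, 591286729879, 956722026041, 1548008755920, 2504730781961, 4052739537881, 6557470319842, 10610209857723, 17167680177565, 27777890035288, 44945570212853
F(67) = 44945570212853


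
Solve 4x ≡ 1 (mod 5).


GCD(4, 5) = 1, unique solution
a^(-1) mod 5 = 4
x = 4 * 1 mod 5 = 4

x ≡ 4 (mod 5)


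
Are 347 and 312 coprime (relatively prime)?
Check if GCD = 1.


Euclidean algorithm:
347 = 1 * 312 + 35
312 = 8 * 35 + 32
35 = 1 * 32 + 3
32 = 10 * 3 + 2
3 = 1 * 2 + 1
2 = 2 * 1 + 0
GCD(347, 312) = 1

Yes, coprime (GCD = 1)


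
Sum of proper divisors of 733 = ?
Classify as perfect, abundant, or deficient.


Proper divisors: 1
Sum = 1 = 1
1 < 733 → deficient

s(733) = 1 (deficient)


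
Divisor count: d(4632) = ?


4632 = 2^3 × 3^1 × 193^1
d(4632) = (3+1) × (1+1) × (1+1) = 16

16 divisors


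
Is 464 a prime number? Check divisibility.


464 / 2 = 232 (exact division)
464 is NOT prime.

No, 464 is not prime


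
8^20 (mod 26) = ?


8^1 mod 26 = 8
8^2 mod 26 = 12
8^3 mod 26 = 18
8^4 mod 26 = 14
8^5 mod 26 = 8
8^6 mod 26 = 12
8^7 mod 26 = 18
8^8 mod 26 = 14
8^9 mod 26 = 8
8^10 mod 26 = 12
8^11 mod 26 = 18
8^12 mod 26 = 14
8^13 mod 26 = 8
8^14 mod 26 = 12
8^15 mod 26 = 18
8^16 mod 26 = 14
8^17 mod 26 = 8
8^18 mod 26 = 12
8^19 mod 26 = 18
8^20 mod 26 = 14


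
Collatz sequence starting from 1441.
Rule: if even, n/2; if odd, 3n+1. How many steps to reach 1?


1441 → 4324 → 2162 → 1081 → 3244 → 1622 → 811 → 2434 → 1217 → 3652 → 1826 → 913 → 2740 → 1370 → 685 → 2056 → 1028 → 514 → 257 → 772 → 386 → 193 → 580 → 290 → 145 → 436 → 218 → 109 → 328 → 164 → 82 → 41 → 124 → 62 → 31 → 94 → 47 → 142 → 71 → 214 → 107 → 322 → 161 → 484 → 242 → 121 → 364 → 182 → 91 → 274 → 137 → 412 → 206 → 103 → 310 → 155 → 466 → 233 → 700 → 350 → 175 → 526 → 263 → 790 → 395 → 1186 → 593 → 1780 → 890 → 445 → 1336 → 668 → 334 → 167 → 502 → 251 → 754 → 377 → 1132 → 566 → 283 → 850 → 425 → 1276 → 638 → 319 → 958 → 479 → 1438 → 719 → 2158 → 1079 → 3238 → 1619 → 4858 → 2429 → 7288 → 3644 → 1822 → 911 → 2734 → 1367 → 4102 → 2051 → 6154 → 3077 → 9232 → 4616 → 2308 → 1154 → 577 → 1732 → 866 → 433 → 1300 → 650 → 325 → 976 → 488 → 244 → 122 → 61 → 184 → 92 → 46 → 23 → 70 → 35 → 106 → 53 → 160 → 80 → 40 → 20 → 10 → 5 → 16 → 8 → 4 → 2 → 1
Total steps = 140

140 steps


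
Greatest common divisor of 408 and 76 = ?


408 = 5 * 76 + 28
76 = 2 * 28 + 20
28 = 1 * 20 + 8
20 = 2 * 8 + 4
8 = 2 * 4 + 0
GCD = 4


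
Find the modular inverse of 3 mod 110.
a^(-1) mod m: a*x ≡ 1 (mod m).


Use the extended Euclidean algorithm on (110, 3); each row r = 110*s + 3*t:
r=110, s=1, t=0
r=3, s=0, t=1
q=36: r=2, s=1, t=-36   [110*(1) + 3*(-36) = 2]
q=1: r=1, s=-1, t=37   [110*(-1) + 3*(37) = 1]
q=2: r=0, s=3, t=-110   [110*(3) + 3*(-110) = 0]
GCD = 1 with t = 37, so 3*(37) ≡ 1 (mod 110)
Inverse = 37 mod 110 = 37
Check: 3 * 37 = 111 ≡ 1 (mod 110)

3^(-1) ≡ 37 (mod 110)


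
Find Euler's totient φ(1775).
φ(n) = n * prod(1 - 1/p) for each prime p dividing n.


1775 = 5^2 × 71
Prime factors: 5, 71
φ(1775) = 1775 × (1-1/5) × (1-1/71)
= 1775 × 4/5 × 70/71 = 1400

φ(1775) = 1400


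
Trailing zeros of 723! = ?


floor(723/5) = 144
floor(723/25) = 28
floor(723/125) = 5
floor(723/625) = 1
Total = 178

178 trailing zeros


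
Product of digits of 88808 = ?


8 × 8 × 8 × 0 × 8 = 0


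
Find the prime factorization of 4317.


4317 / 3 = 1439
1439 / 1439 = 1
4317 = 3 × 1439


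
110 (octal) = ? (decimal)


110 (base 8) = 72 (decimal)
72 (decimal) = 72 (base 10)


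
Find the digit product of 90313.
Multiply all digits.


9 × 0 × 3 × 1 × 3 = 0


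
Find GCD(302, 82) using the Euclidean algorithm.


302 = 3 * 82 + 56
82 = 1 * 56 + 26
56 = 2 * 26 + 4
26 = 6 * 4 + 2
4 = 2 * 2 + 0
GCD = 2


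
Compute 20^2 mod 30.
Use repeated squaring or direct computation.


20^1 mod 30 = 20
20^2 mod 30 = 10


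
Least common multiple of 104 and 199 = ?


GCD(104, 199) = 1
LCM = 104*199/1 = 20696/1 = 20696

LCM = 20696


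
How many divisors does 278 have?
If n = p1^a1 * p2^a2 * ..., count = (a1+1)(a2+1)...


278 = 2^1 × 139^1
d(278) = (1+1) × (1+1) = 4

4 divisors


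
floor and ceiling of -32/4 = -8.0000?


-32/4 = -8.0000
floor = -8
ceil = -8

floor = -8, ceil = -8


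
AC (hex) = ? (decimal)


AC (base 16) = 172 (decimal)
172 (decimal) = 172 (base 10)


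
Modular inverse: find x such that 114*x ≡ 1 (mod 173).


Use the extended Euclidean algorithm on (173, 114); each row r = 173*s + 114*t:
r=173, s=1, t=0
r=114, s=0, t=1
q=1: r=59, s=1, t=-1   [173*(1) + 114*(-1) = 59]
q=1: r=55, s=-1, t=2   [173*(-1) + 114*(2) = 55]
q=1: r=4, s=2, t=-3   [173*(2) + 114*(-3) = 4]
q=13: r=3, s=-27, t=41   [173*(-27) + 114*(41) = 3]
q=1: r=1, s=29, t=-44   [173*(29) + 114*(-44) = 1]
q=3: r=0, s=-114, t=173   [173*(-114) + 114*(173) = 0]
GCD = 1 with t = -44, so 114*(-44) ≡ 1 (mod 173)
Inverse = -44 mod 173 = 129
Check: 114 * 129 = 14706 ≡ 1 (mod 173)

114^(-1) ≡ 129 (mod 173)


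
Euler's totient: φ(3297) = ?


3297 = 3 × 7 × 157
Prime factors: 3, 7, 157
φ(3297) = 3297 × (1-1/3) × (1-1/7) × (1-1/157)
= 3297 × 2/3 × 6/7 × 156/157 = 1872

φ(3297) = 1872


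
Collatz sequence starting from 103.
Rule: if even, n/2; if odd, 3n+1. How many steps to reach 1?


103 → 310 → 155 → 466 → 233 → 700 → 350 → 175 → 526 → 263 → 790 → 395 → 1186 → 593 → 1780 → 890 → 445 → 1336 → 668 → 334 → 167 → 502 → 251 → 754 → 377 → 1132 → 566 → 283 → 850 → 425 → 1276 → 638 → 319 → 958 → 479 → 1438 → 719 → 2158 → 1079 → 3238 → 1619 → 4858 → 2429 → 7288 → 3644 → 1822 → 911 → 2734 → 1367 → 4102 → 2051 → 6154 → 3077 → 9232 → 4616 → 2308 → 1154 → 577 → 1732 → 866 → 433 → 1300 → 650 → 325 → 976 → 488 → 244 → 122 → 61 → 184 → 92 → 46 → 23 → 70 → 35 → 106 → 53 → 160 → 80 → 40 → 20 → 10 → 5 → 16 → 8 → 4 → 2 → 1
Total steps = 87

87 steps


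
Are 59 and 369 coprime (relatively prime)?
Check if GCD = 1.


Euclidean algorithm:
369 = 6 * 59 + 15
59 = 3 * 15 + 14
15 = 1 * 14 + 1
14 = 14 * 1 + 0
GCD(59, 369) = 1

Yes, coprime (GCD = 1)


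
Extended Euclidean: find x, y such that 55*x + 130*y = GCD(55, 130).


Tabular extended Euclidean (each row: r = 55*s + 130*t):
r=55, s=1, t=0
r=130, s=0, t=1
q=0: r=55, s=1, t=0   [55*(1) + 130*(0) = 55]
q=2: r=20, s=-2, t=1   [55*(-2) + 130*(1) = 20]
q=2: r=15, s=5, t=-2   [55*(5) + 130*(-2) = 15]
q=1: r=5, s=-7, t=3   [55*(-7) + 130*(3) = 5]
q=3: r=0, s=26, t=-11   [55*(26) + 130*(-11) = 0]
GCD = 5; from the row with r=5: x=-7, y=3
Check: 55*(-7) + 130*(3) = -385 + 390 = 5

GCD = 5, x = -7, y = 3


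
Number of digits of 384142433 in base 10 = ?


384142433 has 9 digits in base 10
floor(log10(384142433)) + 1 = floor(8.5845) + 1 = 9

9 digits (base 10)


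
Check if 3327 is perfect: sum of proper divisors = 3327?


Proper divisors of 3327: 1, 3, 1109
Sum = 1 + 3 + 1109 = 1113

No, 3327 is not perfect (1113 ≠ 3327)


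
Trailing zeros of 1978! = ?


floor(1978/5) = 395
floor(1978/25) = 79
floor(1978/125) = 15
floor(1978/625) = 3
Total = 492

492 trailing zeros
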